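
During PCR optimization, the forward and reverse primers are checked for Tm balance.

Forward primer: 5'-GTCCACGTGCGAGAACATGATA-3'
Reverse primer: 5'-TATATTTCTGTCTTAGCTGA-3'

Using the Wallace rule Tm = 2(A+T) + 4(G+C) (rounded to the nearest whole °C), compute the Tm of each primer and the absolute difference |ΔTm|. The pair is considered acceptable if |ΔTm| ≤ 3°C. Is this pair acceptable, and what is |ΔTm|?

Forward: A=7 T=4 G=6 C=5 → Tm = 2·11 + 4·11 = 66°C.
Reverse: A=4 T=10 G=3 C=3 → Tm = 2·14 + 4·6 = 52°C.
|ΔTm| = |66 − 52| = 14°C, > 3°C.

|ΔTm| = 14°C; the pair is not acceptable.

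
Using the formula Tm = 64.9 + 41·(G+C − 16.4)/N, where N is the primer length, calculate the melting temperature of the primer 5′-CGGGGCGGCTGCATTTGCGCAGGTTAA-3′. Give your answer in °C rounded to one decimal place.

Base counts: A=4, T=6, G=11, C=6; G+C = 17, N = 27.
Tm = 64.9 + 41·(17 − 16.4)/27 = 64.9 + 24.60/27 = 65.8°C.

65.8°C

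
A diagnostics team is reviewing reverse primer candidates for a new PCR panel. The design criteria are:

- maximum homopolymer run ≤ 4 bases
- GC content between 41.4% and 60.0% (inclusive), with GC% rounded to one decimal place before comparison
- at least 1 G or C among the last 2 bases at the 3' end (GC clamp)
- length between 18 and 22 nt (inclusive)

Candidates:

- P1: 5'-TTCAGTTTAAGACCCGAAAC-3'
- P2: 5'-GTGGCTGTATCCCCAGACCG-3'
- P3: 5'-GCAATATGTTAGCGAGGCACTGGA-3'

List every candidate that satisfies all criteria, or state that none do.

None of the candidates satisfy all criteria.

P1 (20 nt, A=7 T=5 G=3 C=5): longest run = 3 ✓; GC 8/20 = 40.0%, outside 41.4–60.0% ✗; 3' end AC has 1 G/C ✓; length 20 ✓ — fails.
P2 (20 nt, A=3 T=4 G=6 C=7): longest run = 4 ✓; GC 13/20 = 65.0%, outside 41.4–60.0% ✗; 3' end CG has 2 G/C ✓; length 20 ✓ — fails.
P3 (24 nt, A=7 T=5 G=8 C=4): longest run = 2 ✓; GC 12/24 = 50.0% ✓; 3' end GA has 1 G/C ✓; length 24, outside 18–22 ✗ — fails.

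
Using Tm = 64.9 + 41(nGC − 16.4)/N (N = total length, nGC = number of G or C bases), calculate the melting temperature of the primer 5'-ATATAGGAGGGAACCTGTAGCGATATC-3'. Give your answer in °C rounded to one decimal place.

Base counts: A=9, T=6, G=8, C=4; G+C = 12, N = 27.
Tm = 64.9 + 41·(12 − 16.4)/27 = 64.9 + -180.40/27 = 58.2°C.

58.2°C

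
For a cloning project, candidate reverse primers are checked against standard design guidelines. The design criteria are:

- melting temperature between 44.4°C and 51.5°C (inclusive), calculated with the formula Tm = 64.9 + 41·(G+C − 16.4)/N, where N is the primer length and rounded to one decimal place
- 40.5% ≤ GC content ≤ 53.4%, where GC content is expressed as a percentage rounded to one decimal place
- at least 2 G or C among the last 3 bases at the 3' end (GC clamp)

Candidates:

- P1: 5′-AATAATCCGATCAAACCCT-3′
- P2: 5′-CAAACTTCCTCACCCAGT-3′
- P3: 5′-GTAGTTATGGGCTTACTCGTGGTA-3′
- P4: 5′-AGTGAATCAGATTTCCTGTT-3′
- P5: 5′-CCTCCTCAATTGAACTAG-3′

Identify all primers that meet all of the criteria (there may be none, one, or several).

P1 (19 nt, A=8 T=4 G=1 C=6): Tm = 64.9 + 41·(7 − 16.4)/19 = 44.6°C ✓; GC 7/19 = 36.8%, outside 40.5–53.4% ✗; 3' end CCT has 2 G/C ✓ — fails.
P2 (18 nt, A=5 T=4 G=1 C=8): Tm = 64.9 + 41·(9 − 16.4)/18 = 48.0°C ✓; GC 9/18 = 50.0% ✓; 3' end AGT has 1 G/C, need ≥2 ✗ — fails.
P3 (24 nt, A=4 T=9 G=8 C=3): Tm = 64.9 + 41·(11 − 16.4)/24 = 55.7°C, outside 44.4–51.5°C ✗; GC 11/24 = 45.8% ✓; 3' end GTA has 1 G/C, need ≥2 ✗ — fails.
P4 (20 nt, A=5 T=8 G=4 C=3): Tm = 64.9 + 41·(7 − 16.4)/20 = 45.6°C ✓; GC 7/20 = 35.0%, outside 40.5–53.4% ✗; 3' end GTT has 1 G/C, need ≥2 ✗ — fails.
P5 (18 nt, A=5 T=5 G=2 C=6): Tm = 64.9 + 41·(8 − 16.4)/18 = 45.8°C ✓; GC 8/18 = 44.4% ✓; 3' end TAG has 1 G/C, need ≥2 ✗ — fails.

None of the candidates satisfy all criteria.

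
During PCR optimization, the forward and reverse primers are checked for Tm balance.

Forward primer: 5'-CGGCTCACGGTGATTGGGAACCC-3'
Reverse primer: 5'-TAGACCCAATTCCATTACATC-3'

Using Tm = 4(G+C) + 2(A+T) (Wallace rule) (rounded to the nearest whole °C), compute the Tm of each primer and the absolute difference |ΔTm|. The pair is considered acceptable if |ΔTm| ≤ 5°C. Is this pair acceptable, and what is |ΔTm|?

Forward: A=4 T=4 G=8 C=7 → Tm = 2·8 + 4·15 = 76°C.
Reverse: A=7 T=6 G=1 C=7 → Tm = 2·13 + 4·8 = 58°C.
|ΔTm| = |76 − 58| = 18°C, > 5°C.

|ΔTm| = 18°C; the pair is not acceptable.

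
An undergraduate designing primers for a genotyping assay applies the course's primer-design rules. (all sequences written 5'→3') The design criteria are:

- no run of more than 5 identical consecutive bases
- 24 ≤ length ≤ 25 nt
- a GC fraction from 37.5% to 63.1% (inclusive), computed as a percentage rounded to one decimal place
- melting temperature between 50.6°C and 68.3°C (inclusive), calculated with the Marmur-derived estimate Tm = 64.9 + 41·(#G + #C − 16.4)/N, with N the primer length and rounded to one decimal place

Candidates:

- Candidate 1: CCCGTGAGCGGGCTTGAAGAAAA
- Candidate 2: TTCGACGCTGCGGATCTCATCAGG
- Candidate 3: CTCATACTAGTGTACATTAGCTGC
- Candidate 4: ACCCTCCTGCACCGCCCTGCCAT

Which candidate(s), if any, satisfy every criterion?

Candidate 2 and Candidate 3.

Candidate 1 (23 nt, A=7 T=3 G=8 C=5): longest run = 4 ✓; length 23, outside 24–25 ✗; GC 13/23 = 56.5% ✓; Tm = 64.9 + 41·(13 − 16.4)/23 = 58.8°C ✓ — fails.
Candidate 2 (24 nt, A=4 T=6 G=7 C=7): longest run = 2 ✓; length 24 ✓; GC 14/24 = 58.3% ✓; Tm = 64.9 + 41·(14 − 16.4)/24 = 60.8°C ✓ — passes.
Candidate 3 (24 nt, A=6 T=8 G=4 C=6): longest run = 2 ✓; length 24 ✓; GC 10/24 = 41.7% ✓; Tm = 64.9 + 41·(10 − 16.4)/24 = 54.0°C ✓ — passes.
Candidate 4 (23 nt, A=3 T=4 G=3 C=13): longest run = 3 ✓; length 23, outside 24–25 ✗; GC 16/23 = 69.6%, outside 37.5–63.1% ✗; Tm = 64.9 + 41·(16 − 16.4)/23 = 64.2°C ✓ — fails.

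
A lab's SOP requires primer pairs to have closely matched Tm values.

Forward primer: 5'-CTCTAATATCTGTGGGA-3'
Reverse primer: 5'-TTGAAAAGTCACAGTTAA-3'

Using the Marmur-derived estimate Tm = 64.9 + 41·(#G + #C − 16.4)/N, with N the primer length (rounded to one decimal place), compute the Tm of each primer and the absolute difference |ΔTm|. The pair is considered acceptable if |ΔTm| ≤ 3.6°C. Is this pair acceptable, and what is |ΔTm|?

|ΔTm| = 3.3°C; the pair is acceptable.

Forward: G+C = 7, N = 17 → Tm = 64.9 + 41·(7 − 16.4)/17 = 42.2°C.
Reverse: G+C = 5, N = 18 → Tm = 64.9 + 41·(5 − 16.4)/18 = 38.9°C.
|ΔTm| = |42.2 − 38.9| = 3.3°C, ≤ 3.6°C.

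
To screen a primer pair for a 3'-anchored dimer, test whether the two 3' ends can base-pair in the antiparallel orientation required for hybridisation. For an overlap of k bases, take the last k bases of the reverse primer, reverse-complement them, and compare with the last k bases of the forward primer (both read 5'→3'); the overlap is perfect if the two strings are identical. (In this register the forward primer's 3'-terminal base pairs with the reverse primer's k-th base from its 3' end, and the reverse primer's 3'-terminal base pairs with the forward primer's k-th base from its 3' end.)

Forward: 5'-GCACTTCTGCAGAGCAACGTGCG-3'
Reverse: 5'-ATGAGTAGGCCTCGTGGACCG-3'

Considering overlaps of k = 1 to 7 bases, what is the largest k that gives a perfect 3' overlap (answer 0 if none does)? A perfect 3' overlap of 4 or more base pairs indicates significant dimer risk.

Last 7 bases (5'→3') — forward …ACGTGCG, reverse …TGGACCG.
Reverse complement of the reverse primer's last 7 bases: CGGTCCA; its first k bases are the reverse complement of the reverse primer's last k bases, so a perfect k-base overlap needs the forward primer's last k bases to equal them.
Comparing (forward last k vs required): k=1: G vs C ✗; k=2: CG vs CG ✓; k=3: GCG vs CGG ✗; k=4: TGCG vs CGGT ✗; k=5: GTGCG vs CGGTC ✗; k=6: CGTGCG vs CGGTCC ✗; k=7: ACGTGCG vs CGGTCCA ✗.
Only k = 2 is perfect, so the longest perfect 3' overlap is 2.

Longest perfect overlap: 2 complementary base pairs; below the dimer-risk threshold (threshold 4).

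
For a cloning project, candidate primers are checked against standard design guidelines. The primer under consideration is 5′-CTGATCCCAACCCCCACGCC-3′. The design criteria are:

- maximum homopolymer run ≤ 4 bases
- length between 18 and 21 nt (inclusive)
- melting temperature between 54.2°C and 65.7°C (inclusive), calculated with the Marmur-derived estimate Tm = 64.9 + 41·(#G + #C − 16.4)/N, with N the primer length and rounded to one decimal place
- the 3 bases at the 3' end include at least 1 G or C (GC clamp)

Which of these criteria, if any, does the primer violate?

Fails: homopolymer run.

Base counts: A=4, T=2, G=2, C=12 (length 20).
homopolymer run: longest run = 5, exceeds 4 ✗
length: length 20 ✓
Tm: Tm = 64.9 + 41·(14 − 16.4)/20 = 60.0°C ✓
GC clamp: 3' end GCC has 3 G/C ✓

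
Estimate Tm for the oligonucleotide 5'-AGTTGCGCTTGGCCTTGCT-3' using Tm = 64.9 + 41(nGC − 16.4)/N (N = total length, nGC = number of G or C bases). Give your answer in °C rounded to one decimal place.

53.2°C

Base counts: A=1, T=7, G=6, C=5; G+C = 11, N = 19.
Tm = 64.9 + 41·(11 − 16.4)/19 = 64.9 + -221.40/19 = 53.2°C.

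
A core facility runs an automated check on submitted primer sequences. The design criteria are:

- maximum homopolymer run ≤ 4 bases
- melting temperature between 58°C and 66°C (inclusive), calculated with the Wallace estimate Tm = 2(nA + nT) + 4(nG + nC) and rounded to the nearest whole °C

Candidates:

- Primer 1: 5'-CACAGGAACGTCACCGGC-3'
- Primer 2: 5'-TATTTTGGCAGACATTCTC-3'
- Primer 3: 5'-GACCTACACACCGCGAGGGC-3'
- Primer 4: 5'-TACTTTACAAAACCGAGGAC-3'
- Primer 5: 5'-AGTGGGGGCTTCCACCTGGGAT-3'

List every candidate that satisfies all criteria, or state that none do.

Primer 1 only.

Primer 1 (18 nt, A=5 T=1 G=5 C=7): longest run = 2 ✓; Tm = 2·6 + 4·12 = 60°C ✓ — passes.
Primer 2 (19 nt, A=4 T=8 G=3 C=4): longest run = 4 ✓; Tm = 2·12 + 4·7 = 52°C, outside 58–66°C ✗ — fails.
Primer 3 (20 nt, A=5 T=1 G=6 C=8): longest run = 3 ✓; Tm = 2·6 + 4·14 = 68°C, outside 58–66°C ✗ — fails.
Primer 4 (20 nt, A=8 T=4 G=3 C=5): longest run = 4 ✓; Tm = 2·12 + 4·8 = 56°C, outside 58–66°C ✗ — fails.
Primer 5 (22 nt, A=3 T=5 G=9 C=5): longest run = 5, exceeds 4 ✗; Tm = 2·8 + 4·14 = 72°C, outside 58–66°C ✗ — fails.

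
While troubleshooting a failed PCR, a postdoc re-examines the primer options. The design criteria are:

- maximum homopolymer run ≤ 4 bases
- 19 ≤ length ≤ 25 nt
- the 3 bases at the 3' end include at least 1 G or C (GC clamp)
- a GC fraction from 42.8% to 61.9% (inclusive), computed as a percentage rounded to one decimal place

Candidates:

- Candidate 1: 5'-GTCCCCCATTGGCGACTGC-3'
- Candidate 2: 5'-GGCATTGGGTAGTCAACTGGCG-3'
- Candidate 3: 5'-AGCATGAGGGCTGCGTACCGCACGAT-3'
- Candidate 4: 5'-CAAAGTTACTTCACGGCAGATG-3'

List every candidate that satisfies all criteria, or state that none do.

Candidate 2 and Candidate 4.

Candidate 1 (19 nt, A=2 T=4 G=5 C=8): longest run = 5, exceeds 4 ✗; length 19 ✓; 3' end TGC has 2 G/C ✓; GC 13/19 = 68.4%, outside 42.8–61.9% ✗ — fails.
Candidate 2 (22 nt, A=4 T=5 G=9 C=4): longest run = 3 ✓; length 22 ✓; 3' end GCG has 3 G/C ✓; GC 13/22 = 59.1% ✓ — passes.
Candidate 3 (26 nt, A=6 T=4 G=9 C=7): longest run = 3 ✓; length 26, outside 19–25 ✗; 3' end GAT has 1 G/C ✓; GC 16/26 = 61.5% ✓ — fails.
Candidate 4 (22 nt, A=7 T=5 G=5 C=5): longest run = 3 ✓; length 22 ✓; 3' end ATG has 1 G/C ✓; GC 10/22 = 45.5% ✓ — passes.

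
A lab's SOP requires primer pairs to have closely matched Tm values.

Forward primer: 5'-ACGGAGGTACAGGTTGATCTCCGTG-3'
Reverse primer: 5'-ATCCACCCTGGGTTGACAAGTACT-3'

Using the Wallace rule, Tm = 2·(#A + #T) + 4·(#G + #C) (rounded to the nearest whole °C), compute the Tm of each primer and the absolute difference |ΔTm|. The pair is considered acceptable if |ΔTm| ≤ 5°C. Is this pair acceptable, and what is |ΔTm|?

Forward: A=5 T=6 G=9 C=5 → Tm = 2·11 + 4·14 = 78°C.
Reverse: A=6 T=6 G=5 C=7 → Tm = 2·12 + 4·12 = 72°C.
|ΔTm| = |78 − 72| = 6°C, > 5°C.

|ΔTm| = 6°C; the pair is not acceptable.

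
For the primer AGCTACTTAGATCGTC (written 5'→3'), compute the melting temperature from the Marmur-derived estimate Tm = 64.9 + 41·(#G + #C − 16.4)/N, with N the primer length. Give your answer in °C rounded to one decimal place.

Base counts: A=4, T=5, G=3, C=4; G+C = 7, N = 16.
Tm = 64.9 + 41·(7 − 16.4)/16 = 64.9 + -385.40/16 = 40.8°C.

40.8°C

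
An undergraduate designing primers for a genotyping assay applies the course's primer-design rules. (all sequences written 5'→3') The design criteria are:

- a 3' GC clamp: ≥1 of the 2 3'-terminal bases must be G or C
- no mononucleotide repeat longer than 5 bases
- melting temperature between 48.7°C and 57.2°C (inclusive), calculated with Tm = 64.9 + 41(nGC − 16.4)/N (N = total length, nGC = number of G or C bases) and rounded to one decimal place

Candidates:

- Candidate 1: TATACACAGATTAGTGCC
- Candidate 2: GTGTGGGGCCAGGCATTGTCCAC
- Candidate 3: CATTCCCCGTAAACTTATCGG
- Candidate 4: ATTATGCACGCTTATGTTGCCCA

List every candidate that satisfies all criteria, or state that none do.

Candidate 3 and Candidate 4.

Candidate 1 (18 nt, A=6 T=5 G=3 C=4): 3' end CC has 2 G/C ✓; longest run = 2 ✓; Tm = 64.9 + 41·(7 − 16.4)/18 = 43.5°C, outside 48.7–57.2°C ✗ — fails.
Candidate 2 (23 nt, A=3 T=5 G=9 C=6): 3' end AC has 1 G/C ✓; longest run = 4 ✓; Tm = 64.9 + 41·(15 − 16.4)/23 = 62.4°C, outside 48.7–57.2°C ✗ — fails.
Candidate 3 (21 nt, A=5 T=6 G=3 C=7): 3' end GG has 2 G/C ✓; longest run = 4 ✓; Tm = 64.9 + 41·(10 − 16.4)/21 = 52.4°C ✓ — passes.
Candidate 4 (23 nt, A=5 T=8 G=4 C=6): 3' end CA has 1 G/C ✓; longest run = 3 ✓; Tm = 64.9 + 41·(10 − 16.4)/23 = 53.5°C ✓ — passes.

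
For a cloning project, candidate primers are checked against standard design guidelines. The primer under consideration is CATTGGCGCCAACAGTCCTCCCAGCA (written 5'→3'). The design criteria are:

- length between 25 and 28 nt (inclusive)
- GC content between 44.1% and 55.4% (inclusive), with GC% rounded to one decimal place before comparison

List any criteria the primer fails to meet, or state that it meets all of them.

Base counts: A=6, T=4, G=5, C=11 (length 26).
length: length 26 ✓
GC content: GC 16/26 = 61.5%, outside 44.1–55.4% ✗

Fails: GC content.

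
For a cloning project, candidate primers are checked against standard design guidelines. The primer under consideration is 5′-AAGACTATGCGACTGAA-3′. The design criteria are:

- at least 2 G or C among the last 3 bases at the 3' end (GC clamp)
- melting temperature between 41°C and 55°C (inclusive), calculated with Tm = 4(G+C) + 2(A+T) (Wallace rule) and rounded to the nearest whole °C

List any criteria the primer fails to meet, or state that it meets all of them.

Fails: GC clamp.

Base counts: A=7, T=3, G=4, C=3 (length 17).
GC clamp: 3' end GAA has 1 G/C, need ≥2 ✗
Tm: Tm = 2·10 + 4·7 = 48°C ✓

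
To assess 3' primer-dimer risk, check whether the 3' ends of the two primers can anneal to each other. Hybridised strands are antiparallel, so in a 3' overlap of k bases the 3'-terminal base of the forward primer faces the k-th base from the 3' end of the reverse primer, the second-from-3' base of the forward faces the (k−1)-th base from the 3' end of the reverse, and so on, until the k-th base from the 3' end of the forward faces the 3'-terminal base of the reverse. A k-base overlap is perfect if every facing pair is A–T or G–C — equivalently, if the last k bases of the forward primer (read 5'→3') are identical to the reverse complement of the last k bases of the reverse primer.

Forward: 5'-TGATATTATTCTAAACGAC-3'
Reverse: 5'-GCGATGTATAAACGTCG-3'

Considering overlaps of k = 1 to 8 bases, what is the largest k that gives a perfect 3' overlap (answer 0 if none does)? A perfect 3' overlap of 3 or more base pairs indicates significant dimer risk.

Last 8 bases (5'→3') — forward …TAAACGAC, reverse …AAACGTCG.
Reverse complement of the reverse primer's last 8 bases: CGACGTTT; its first k bases are the reverse complement of the reverse primer's last k bases, so a perfect k-base overlap needs the forward primer's last k bases to equal them.
Comparing (forward last k vs required): k=1: C vs C ✓; k=2: AC vs CG ✗; k=3: GAC vs CGA ✗; k=4: CGAC vs CGAC ✓; k=5: ACGAC vs CGACG ✗; k=6: AACGAC vs CGACGT ✗; k=7: AAACGAC vs CGACGTT ✗; k=8: TAAACGAC vs CGACGTTT ✗.
Perfect overlaps at k = 1, 4; the largest is 4.

Longest perfect overlap: 4 complementary base pairs; significant dimer risk (threshold 3).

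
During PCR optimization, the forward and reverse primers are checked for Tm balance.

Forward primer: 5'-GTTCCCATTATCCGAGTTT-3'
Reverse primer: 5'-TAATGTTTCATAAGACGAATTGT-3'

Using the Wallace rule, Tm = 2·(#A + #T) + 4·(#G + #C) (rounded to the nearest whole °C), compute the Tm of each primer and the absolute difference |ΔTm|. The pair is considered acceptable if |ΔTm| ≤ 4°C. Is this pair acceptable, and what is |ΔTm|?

Forward: A=3 T=8 G=3 C=5 → Tm = 2·11 + 4·8 = 54°C.
Reverse: A=8 T=9 G=4 C=2 → Tm = 2·17 + 4·6 = 58°C.
|ΔTm| = |54 − 58| = 4°C, ≤ 4°C.

|ΔTm| = 4°C; the pair is acceptable.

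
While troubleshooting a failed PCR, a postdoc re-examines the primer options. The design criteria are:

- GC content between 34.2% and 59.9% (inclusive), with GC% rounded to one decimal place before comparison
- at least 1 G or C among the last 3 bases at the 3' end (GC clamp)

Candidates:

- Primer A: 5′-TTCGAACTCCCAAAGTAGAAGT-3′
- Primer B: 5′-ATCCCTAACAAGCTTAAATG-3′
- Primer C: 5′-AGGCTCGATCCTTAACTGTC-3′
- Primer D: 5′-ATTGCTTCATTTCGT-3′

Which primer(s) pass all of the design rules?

Primer A, Primer B and Primer C.

Primer A (22 nt, A=8 T=5 G=4 C=5): GC 9/22 = 40.9% ✓; 3' end AGT has 1 G/C ✓ — passes.
Primer B (20 nt, A=8 T=5 G=2 C=5): GC 7/20 = 35.0% ✓; 3' end ATG has 1 G/C ✓ — passes.
Primer C (20 nt, A=4 T=6 G=4 C=6): GC 10/20 = 50.0% ✓; 3' end GTC has 2 G/C ✓ — passes.
Primer D (15 nt, A=2 T=8 G=2 C=3): GC 5/15 = 33.3%, outside 34.2–59.9% ✗; 3' end CGT has 2 G/C ✓ — fails.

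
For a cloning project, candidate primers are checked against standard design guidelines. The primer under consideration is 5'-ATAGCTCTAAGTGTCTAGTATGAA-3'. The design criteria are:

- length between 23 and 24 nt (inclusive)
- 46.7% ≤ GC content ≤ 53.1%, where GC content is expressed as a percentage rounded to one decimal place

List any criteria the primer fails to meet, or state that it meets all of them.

Fails: GC content.

Base counts: A=8, T=8, G=5, C=3 (length 24).
length: length 24 ✓
GC content: GC 8/24 = 33.3%, outside 46.7–53.1% ✗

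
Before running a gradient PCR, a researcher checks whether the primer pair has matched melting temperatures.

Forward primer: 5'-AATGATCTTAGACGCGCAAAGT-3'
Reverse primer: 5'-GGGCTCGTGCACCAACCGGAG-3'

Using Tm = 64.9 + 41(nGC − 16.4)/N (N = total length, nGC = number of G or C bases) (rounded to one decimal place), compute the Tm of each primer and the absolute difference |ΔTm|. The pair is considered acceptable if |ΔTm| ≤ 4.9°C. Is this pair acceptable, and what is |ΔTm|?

|ΔTm| = 11.1°C; the pair is not acceptable.

Forward: G+C = 9, N = 22 → Tm = 64.9 + 41·(9 − 16.4)/22 = 51.1°C.
Reverse: G+C = 15, N = 21 → Tm = 64.9 + 41·(15 − 16.4)/21 = 62.2°C.
|ΔTm| = |51.1 − 62.2| = 11.1°C, > 4.9°C.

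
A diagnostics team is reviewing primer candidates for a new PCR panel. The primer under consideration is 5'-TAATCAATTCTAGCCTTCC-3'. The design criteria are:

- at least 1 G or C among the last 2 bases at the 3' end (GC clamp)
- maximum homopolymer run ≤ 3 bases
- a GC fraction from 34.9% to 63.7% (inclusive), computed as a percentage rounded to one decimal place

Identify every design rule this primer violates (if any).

Base counts: A=5, T=7, G=1, C=6 (length 19).
GC clamp: 3' end CC has 2 G/C ✓
homopolymer run: longest run = 2 ✓
GC content: GC 7/19 = 36.8% ✓

Meets all criteria.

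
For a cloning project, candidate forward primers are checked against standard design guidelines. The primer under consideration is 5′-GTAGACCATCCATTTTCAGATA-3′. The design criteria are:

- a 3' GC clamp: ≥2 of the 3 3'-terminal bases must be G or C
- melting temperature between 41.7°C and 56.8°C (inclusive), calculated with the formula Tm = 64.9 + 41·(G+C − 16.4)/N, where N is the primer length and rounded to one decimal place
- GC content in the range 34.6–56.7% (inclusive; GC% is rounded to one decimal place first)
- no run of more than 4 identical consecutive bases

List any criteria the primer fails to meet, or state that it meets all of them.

Fails: GC clamp.

Base counts: A=7, T=7, G=3, C=5 (length 22).
GC clamp: 3' end ATA has 0 G/C, need ≥2 ✗
Tm: Tm = 64.9 + 41·(8 − 16.4)/22 = 49.2°C ✓
GC content: GC 8/22 = 36.4% ✓
homopolymer run: longest run = 4 ✓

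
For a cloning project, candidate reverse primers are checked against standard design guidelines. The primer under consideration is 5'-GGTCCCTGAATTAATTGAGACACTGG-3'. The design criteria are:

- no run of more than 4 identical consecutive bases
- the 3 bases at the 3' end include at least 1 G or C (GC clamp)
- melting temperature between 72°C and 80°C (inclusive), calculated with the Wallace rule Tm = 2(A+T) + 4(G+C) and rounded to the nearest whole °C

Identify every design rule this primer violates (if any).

Base counts: A=7, T=7, G=7, C=5 (length 26).
homopolymer run: longest run = 3 ✓
GC clamp: 3' end TGG has 2 G/C ✓
Tm: Tm = 2·14 + 4·12 = 76°C ✓

Meets all criteria.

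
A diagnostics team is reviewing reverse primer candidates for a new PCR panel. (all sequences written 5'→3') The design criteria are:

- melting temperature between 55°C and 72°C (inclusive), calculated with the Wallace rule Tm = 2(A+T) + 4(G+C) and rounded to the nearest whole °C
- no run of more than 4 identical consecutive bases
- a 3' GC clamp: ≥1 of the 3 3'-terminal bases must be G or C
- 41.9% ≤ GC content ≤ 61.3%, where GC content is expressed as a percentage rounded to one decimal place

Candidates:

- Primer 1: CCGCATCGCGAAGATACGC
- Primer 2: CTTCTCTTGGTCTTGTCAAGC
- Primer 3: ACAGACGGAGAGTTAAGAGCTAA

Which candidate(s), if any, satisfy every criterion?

Primer 1 (19 nt, A=5 T=2 G=5 C=7): Tm = 2·7 + 4·12 = 62°C ✓; longest run = 2 ✓; 3' end CGC has 3 G/C ✓; GC 12/19 = 63.2%, outside 41.9–61.3% ✗ — fails.
Primer 2 (21 nt, A=2 T=9 G=4 C=6): Tm = 2·11 + 4·10 = 62°C ✓; longest run = 2 ✓; 3' end AGC has 2 G/C ✓; GC 10/21 = 47.6% ✓ — passes.
Primer 3 (23 nt, A=10 T=3 G=7 C=3): Tm = 2·13 + 4·10 = 66°C ✓; longest run = 2 ✓; 3' end TAA has 0 G/C, need ≥1 ✗; GC 10/23 = 43.5% ✓ — fails.

Primer 2 only.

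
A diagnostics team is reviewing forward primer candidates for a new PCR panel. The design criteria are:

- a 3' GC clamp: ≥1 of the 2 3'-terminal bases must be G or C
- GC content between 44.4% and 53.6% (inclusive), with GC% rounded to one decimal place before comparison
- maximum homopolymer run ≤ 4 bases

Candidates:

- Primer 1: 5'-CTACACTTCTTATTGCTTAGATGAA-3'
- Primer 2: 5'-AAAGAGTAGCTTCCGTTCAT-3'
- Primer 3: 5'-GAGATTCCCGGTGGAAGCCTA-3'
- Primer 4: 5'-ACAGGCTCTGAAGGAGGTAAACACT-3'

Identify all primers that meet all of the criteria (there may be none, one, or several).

Primer 1 (25 nt, A=7 T=10 G=3 C=5): 3' end AA has 0 G/C, need ≥1 ✗; GC 8/25 = 32.0%, outside 44.4–53.6% ✗; longest run = 2 ✓ — fails.
Primer 2 (20 nt, A=6 T=6 G=4 C=4): 3' end AT has 0 G/C, need ≥1 ✗; GC 8/20 = 40.0%, outside 44.4–53.6% ✗; longest run = 3 ✓ — fails.
Primer 3 (21 nt, A=5 T=4 G=7 C=5): 3' end TA has 0 G/C, need ≥1 ✗; GC 12/21 = 57.1%, outside 44.4–53.6% ✗; longest run = 3 ✓ — fails.
Primer 4 (25 nt, A=9 T=4 G=7 C=5): 3' end CT has 1 G/C ✓; GC 12/25 = 48.0% ✓; longest run = 3 ✓ — passes.

Primer 4 only.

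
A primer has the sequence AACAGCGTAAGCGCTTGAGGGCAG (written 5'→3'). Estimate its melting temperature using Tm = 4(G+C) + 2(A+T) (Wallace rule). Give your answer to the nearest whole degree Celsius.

Base counts: A=7, T=3, G=9, C=5 (length 24).
Tm = 2·(7+3) + 4·(9+5) = 2·10 + 4·14 = 20 + 56 = 76°C.

76°C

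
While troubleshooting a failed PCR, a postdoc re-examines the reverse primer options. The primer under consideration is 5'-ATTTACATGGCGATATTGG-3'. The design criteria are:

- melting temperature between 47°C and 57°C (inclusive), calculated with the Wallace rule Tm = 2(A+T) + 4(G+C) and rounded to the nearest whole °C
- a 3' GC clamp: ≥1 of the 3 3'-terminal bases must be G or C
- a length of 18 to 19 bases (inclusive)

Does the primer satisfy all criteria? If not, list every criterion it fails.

Base counts: A=5, T=7, G=5, C=2 (length 19).
Tm: Tm = 2·12 + 4·7 = 52°C ✓
GC clamp: 3' end TGG has 2 G/C ✓
length: length 19 ✓

Meets all criteria.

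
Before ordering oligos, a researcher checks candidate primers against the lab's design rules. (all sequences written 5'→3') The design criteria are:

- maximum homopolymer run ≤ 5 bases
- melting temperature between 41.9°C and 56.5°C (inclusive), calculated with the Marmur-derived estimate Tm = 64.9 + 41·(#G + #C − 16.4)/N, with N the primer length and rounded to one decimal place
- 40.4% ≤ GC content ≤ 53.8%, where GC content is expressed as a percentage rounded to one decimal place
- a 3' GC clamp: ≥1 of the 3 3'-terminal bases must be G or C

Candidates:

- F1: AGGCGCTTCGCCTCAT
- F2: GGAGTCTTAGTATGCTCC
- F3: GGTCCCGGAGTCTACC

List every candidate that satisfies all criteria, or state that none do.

F2 only.

F1 (16 nt, A=2 T=4 G=4 C=6): longest run = 2 ✓; Tm = 64.9 + 41·(10 − 16.4)/16 = 48.5°C ✓; GC 10/16 = 62.5%, outside 40.4–53.8% ✗; 3' end CAT has 1 G/C ✓ — fails.
F2 (18 nt, A=3 T=6 G=5 C=4): longest run = 2 ✓; Tm = 64.9 + 41·(9 − 16.4)/18 = 48.0°C ✓; GC 9/18 = 50.0% ✓; 3' end TCC has 2 G/C ✓ — passes.
F3 (16 nt, A=2 T=3 G=5 C=6): longest run = 3 ✓; Tm = 64.9 + 41·(11 − 16.4)/16 = 51.1°C ✓; GC 11/16 = 68.8%, outside 40.4–53.8% ✗; 3' end ACC has 2 G/C ✓ — fails.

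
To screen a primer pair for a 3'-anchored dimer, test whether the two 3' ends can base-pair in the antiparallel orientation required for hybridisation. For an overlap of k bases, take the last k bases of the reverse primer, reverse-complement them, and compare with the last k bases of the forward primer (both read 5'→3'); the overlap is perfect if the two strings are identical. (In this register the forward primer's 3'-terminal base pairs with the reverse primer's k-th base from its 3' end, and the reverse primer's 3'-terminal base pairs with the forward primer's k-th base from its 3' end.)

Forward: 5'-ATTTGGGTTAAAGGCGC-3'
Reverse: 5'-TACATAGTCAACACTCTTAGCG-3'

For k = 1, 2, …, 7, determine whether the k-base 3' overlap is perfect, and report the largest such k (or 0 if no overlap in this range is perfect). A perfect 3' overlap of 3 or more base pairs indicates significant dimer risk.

Longest perfect overlap: 3 complementary base pairs; significant dimer risk (threshold 3).

Last 7 bases (5'→3') — forward …AAGGCGC, reverse …CTTAGCG.
Reverse complement of the reverse primer's last 7 bases: CGCTAAG; its first k bases are the reverse complement of the reverse primer's last k bases, so a perfect k-base overlap needs the forward primer's last k bases to equal them.
Comparing (forward last k vs required): k=1: C vs C ✓; k=2: GC vs CG ✗; k=3: CGC vs CGC ✓; k=4: GCGC vs CGCT ✗; k=5: GGCGC vs CGCTA ✗; k=6: AGGCGC vs CGCTAA ✗; k=7: AAGGCGC vs CGCTAAG ✗.
Perfect overlaps at k = 1, 3; the largest is 3.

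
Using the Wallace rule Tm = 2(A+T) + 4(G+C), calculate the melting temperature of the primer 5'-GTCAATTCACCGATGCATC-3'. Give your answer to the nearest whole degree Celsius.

56°C

Base counts: A=5, T=5, G=3, C=6 (length 19).
Tm = 2·(5+5) + 4·(3+6) = 2·10 + 4·9 = 20 + 36 = 56°C.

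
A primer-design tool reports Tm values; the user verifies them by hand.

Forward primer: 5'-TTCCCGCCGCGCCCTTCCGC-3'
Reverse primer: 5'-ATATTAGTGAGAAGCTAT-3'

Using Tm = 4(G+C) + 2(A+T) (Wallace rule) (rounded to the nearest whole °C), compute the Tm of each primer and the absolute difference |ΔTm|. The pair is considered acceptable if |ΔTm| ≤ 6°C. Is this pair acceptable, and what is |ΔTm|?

Forward: A=0 T=4 G=4 C=12 → Tm = 2·4 + 4·16 = 72°C.
Reverse: A=7 T=6 G=4 C=1 → Tm = 2·13 + 4·5 = 46°C.
|ΔTm| = |72 − 46| = 26°C, > 6°C.

|ΔTm| = 26°C; the pair is not acceptable.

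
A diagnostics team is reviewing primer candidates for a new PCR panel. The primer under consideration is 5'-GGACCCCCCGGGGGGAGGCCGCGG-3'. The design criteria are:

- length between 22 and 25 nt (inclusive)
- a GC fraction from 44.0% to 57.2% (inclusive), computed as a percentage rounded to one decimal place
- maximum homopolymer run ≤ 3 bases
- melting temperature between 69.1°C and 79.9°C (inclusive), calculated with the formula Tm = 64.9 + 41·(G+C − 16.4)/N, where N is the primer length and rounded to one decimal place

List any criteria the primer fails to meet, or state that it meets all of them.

Fails: GC content, homopolymer run.

Base counts: A=2, T=0, G=13, C=9 (length 24).
length: length 24 ✓
GC content: GC 22/24 = 91.7%, outside 44.0–57.2% ✗
homopolymer run: longest run = 6, exceeds 3 ✗
Tm: Tm = 64.9 + 41·(22 − 16.4)/24 = 74.5°C ✓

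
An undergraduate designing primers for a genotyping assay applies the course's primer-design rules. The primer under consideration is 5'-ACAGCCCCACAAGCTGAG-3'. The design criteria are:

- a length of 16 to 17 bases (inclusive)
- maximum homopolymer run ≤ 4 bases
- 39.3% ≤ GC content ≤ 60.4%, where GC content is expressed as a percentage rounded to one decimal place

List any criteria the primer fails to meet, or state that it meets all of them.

Fails: length, GC content.

Base counts: A=6, T=1, G=4, C=7 (length 18).
length: length 18, outside 16–17 ✗
homopolymer run: longest run = 4 ✓
GC content: GC 11/18 = 61.1%, outside 39.3–60.4% ✗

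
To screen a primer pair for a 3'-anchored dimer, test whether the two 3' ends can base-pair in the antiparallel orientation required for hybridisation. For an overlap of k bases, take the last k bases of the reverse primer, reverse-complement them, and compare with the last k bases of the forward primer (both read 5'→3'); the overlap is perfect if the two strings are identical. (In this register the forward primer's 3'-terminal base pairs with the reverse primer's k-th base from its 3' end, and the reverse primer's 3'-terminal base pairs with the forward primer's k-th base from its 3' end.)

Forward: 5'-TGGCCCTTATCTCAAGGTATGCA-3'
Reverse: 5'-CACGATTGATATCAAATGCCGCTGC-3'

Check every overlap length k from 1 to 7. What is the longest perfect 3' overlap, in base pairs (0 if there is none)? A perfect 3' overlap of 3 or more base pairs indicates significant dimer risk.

Longest perfect overlap: 3 complementary base pairs; significant dimer risk (threshold 3).

Last 7 bases (5'→3') — forward …GTATGCA, reverse …CCGCTGC.
Reverse complement of the reverse primer's last 7 bases: GCAGCGG; its first k bases are the reverse complement of the reverse primer's last k bases, so a perfect k-base overlap needs the forward primer's last k bases to equal them.
Comparing (forward last k vs required): k=1: A vs G ✗; k=2: CA vs GC ✗; k=3: GCA vs GCA ✓; k=4: TGCA vs GCAG ✗; k=5: ATGCA vs GCAGC ✗; k=6: TATGCA vs GCAGCG ✗; k=7: GTATGCA vs GCAGCGG ✗.
Only k = 3 is perfect, so the longest perfect 3' overlap is 3.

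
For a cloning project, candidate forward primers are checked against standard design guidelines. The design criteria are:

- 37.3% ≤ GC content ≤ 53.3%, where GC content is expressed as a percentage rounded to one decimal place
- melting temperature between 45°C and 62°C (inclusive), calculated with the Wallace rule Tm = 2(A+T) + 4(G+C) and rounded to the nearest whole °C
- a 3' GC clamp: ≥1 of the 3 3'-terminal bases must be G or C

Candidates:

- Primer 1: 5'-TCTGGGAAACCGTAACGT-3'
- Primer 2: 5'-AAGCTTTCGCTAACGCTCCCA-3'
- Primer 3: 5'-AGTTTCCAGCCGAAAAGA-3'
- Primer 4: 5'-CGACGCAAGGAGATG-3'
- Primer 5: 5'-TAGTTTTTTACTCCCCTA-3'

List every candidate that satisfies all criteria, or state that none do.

Primer 1 and Primer 3.

Primer 1 (18 nt, A=5 T=4 G=5 C=4): GC 9/18 = 50.0% ✓; Tm = 2·9 + 4·9 = 54°C ✓; 3' end CGT has 2 G/C ✓ — passes.
Primer 2 (21 nt, A=5 T=5 G=3 C=8): GC 11/21 = 52.4% ✓; Tm = 2·10 + 4·11 = 64°C, outside 45–62°C ✗; 3' end CCA has 2 G/C ✓ — fails.
Primer 3 (18 nt, A=7 T=3 G=4 C=4): GC 8/18 = 44.4% ✓; Tm = 2·10 + 4·8 = 52°C ✓; 3' end AGA has 1 G/C ✓ — passes.
Primer 4 (15 nt, A=5 T=1 G=6 C=3): GC 9/15 = 60.0%, outside 37.3–53.3% ✗; Tm = 2·6 + 4·9 = 48°C ✓; 3' end ATG has 1 G/C ✓ — fails.
Primer 5 (18 nt, A=3 T=9 G=1 C=5): GC 6/18 = 33.3%, outside 37.3–53.3% ✗; Tm = 2·12 + 4·6 = 48°C ✓; 3' end CTA has 1 G/C ✓ — fails.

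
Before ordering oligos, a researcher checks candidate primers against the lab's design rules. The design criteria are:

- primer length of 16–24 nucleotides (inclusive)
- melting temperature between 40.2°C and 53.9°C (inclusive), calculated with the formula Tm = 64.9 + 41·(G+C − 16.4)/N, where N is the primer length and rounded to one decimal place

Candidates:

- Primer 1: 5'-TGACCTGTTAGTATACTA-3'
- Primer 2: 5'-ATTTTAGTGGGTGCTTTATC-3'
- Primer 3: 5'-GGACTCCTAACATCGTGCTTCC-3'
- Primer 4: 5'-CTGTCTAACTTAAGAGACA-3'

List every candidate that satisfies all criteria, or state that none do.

Primer 1 (18 nt, A=5 T=7 G=3 C=3): length 18 ✓; Tm = 64.9 + 41·(6 − 16.4)/18 = 41.2°C ✓ — passes.
Primer 2 (20 nt, A=3 T=10 G=5 C=2): length 20 ✓; Tm = 64.9 + 41·(7 − 16.4)/20 = 45.6°C ✓ — passes.
Primer 3 (22 nt, A=4 T=6 G=4 C=8): length 22 ✓; Tm = 64.9 + 41·(12 − 16.4)/22 = 56.7°C, outside 40.2–53.9°C ✗ — fails.
Primer 4 (19 nt, A=7 T=5 G=3 C=4): length 19 ✓; Tm = 64.9 + 41·(7 − 16.4)/19 = 44.6°C ✓ — passes.

Primer 1, Primer 2 and Primer 4.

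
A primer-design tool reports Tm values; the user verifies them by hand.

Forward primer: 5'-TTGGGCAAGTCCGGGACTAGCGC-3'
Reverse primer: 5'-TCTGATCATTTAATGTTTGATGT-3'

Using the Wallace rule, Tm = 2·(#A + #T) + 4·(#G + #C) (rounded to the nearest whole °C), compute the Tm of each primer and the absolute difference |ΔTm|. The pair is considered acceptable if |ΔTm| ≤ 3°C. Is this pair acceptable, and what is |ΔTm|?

|ΔTm| = 18°C; the pair is not acceptable.

Forward: A=4 T=4 G=9 C=6 → Tm = 2·8 + 4·15 = 76°C.
Reverse: A=5 T=12 G=4 C=2 → Tm = 2·17 + 4·6 = 58°C.
|ΔTm| = |76 − 58| = 18°C, > 3°C.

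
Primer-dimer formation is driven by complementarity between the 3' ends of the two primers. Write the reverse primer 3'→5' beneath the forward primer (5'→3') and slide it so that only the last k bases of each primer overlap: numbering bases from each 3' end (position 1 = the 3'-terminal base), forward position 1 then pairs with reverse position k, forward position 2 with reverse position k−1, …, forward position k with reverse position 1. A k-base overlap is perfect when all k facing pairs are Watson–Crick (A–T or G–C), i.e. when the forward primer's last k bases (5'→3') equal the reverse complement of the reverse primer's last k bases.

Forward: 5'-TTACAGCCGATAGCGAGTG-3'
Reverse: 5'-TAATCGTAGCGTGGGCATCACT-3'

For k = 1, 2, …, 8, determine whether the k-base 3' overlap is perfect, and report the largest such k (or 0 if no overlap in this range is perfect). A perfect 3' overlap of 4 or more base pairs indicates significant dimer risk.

Last 8 bases (5'→3') — forward …AGCGAGTG, reverse …GCATCACT.
Reverse complement of the reverse primer's last 8 bases: AGTGATGC; its first k bases are the reverse complement of the reverse primer's last k bases, so a perfect k-base overlap needs the forward primer's last k bases to equal them.
Comparing (forward last k vs required): k=1: G vs A ✗; k=2: TG vs AG ✗; k=3: GTG vs AGT ✗; k=4: AGTG vs AGTG ✓; k=5: GAGTG vs AGTGA ✗; k=6: CGAGTG vs AGTGAT ✗; k=7: GCGAGTG vs AGTGATG ✗; k=8: AGCGAGTG vs AGTGATGC ✗.
Only k = 4 is perfect, so the longest perfect 3' overlap is 4.

Longest perfect overlap: 4 complementary base pairs; significant dimer risk (threshold 4).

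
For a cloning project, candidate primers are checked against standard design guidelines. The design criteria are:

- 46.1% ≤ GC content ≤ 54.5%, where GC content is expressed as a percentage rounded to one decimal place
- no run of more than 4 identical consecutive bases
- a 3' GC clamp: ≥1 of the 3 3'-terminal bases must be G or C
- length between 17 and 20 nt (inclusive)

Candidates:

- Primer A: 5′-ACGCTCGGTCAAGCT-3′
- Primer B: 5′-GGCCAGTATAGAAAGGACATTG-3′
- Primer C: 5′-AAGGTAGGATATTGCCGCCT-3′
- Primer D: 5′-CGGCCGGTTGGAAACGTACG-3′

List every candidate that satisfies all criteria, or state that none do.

Primer A (15 nt, A=3 T=3 G=4 C=5): GC 9/15 = 60.0%, outside 46.1–54.5% ✗; longest run = 2 ✓; 3' end GCT has 2 G/C ✓; length 15, outside 17–20 ✗ — fails.
Primer B (22 nt, A=8 T=4 G=7 C=3): GC 10/22 = 45.5%, outside 46.1–54.5% ✗; longest run = 3 ✓; 3' end TTG has 1 G/C ✓; length 22, outside 17–20 ✗ — fails.
Primer C (20 nt, A=5 T=5 G=6 C=4): GC 10/20 = 50.0% ✓; longest run = 2 ✓; 3' end CCT has 2 G/C ✓; length 20 ✓ — passes.
Primer D (20 nt, A=4 T=3 G=8 C=5): GC 13/20 = 65.0%, outside 46.1–54.5% ✗; longest run = 3 ✓; 3' end ACG has 2 G/C ✓; length 20 ✓ — fails.

Primer C only.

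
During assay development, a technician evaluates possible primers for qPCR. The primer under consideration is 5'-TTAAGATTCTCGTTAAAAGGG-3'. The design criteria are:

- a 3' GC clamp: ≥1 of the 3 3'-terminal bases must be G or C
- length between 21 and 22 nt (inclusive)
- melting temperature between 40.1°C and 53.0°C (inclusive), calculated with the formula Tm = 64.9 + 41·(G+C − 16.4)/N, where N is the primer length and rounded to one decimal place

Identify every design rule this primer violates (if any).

Meets all criteria.

Base counts: A=7, T=7, G=5, C=2 (length 21).
GC clamp: 3' end GGG has 3 G/C ✓
length: length 21 ✓
Tm: Tm = 64.9 + 41·(7 − 16.4)/21 = 46.5°C ✓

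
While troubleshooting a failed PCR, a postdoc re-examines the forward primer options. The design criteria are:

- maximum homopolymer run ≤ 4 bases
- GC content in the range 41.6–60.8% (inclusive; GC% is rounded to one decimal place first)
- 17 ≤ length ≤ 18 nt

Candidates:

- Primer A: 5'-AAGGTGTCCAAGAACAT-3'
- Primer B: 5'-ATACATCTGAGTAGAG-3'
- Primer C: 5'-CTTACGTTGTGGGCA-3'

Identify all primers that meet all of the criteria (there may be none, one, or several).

Primer A (17 nt, A=7 T=3 G=4 C=3): longest run = 2 ✓; GC 7/17 = 41.2%, outside 41.6–60.8% ✗; length 17 ✓ — fails.
Primer B (16 nt, A=6 T=4 G=4 C=2): longest run = 1 ✓; GC 6/16 = 37.5%, outside 41.6–60.8% ✗; length 16, outside 17–18 ✗ — fails.
Primer C (15 nt, A=2 T=5 G=5 C=3): longest run = 3 ✓; GC 8/15 = 53.3% ✓; length 15, outside 17–18 ✗ — fails.

None of the candidates satisfy all criteria.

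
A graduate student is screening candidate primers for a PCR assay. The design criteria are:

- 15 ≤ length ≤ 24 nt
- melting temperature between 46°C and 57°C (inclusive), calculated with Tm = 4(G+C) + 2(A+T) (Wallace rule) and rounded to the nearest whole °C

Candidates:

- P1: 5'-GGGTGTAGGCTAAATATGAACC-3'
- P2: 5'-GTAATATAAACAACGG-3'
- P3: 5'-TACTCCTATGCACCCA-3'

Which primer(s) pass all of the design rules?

P1 (22 nt, A=7 T=5 G=7 C=3): length 22 ✓; Tm = 2·12 + 4·10 = 64°C, outside 46–57°C ✗ — fails.
P2 (16 nt, A=8 T=3 G=3 C=2): length 16 ✓; Tm = 2·11 + 4·5 = 42°C, outside 46–57°C ✗ — fails.
P3 (16 nt, A=4 T=4 G=1 C=7): length 16 ✓; Tm = 2·8 + 4·8 = 48°C ✓ — passes.

P3 only.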